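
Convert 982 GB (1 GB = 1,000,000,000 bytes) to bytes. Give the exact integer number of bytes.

982,000,000,000 bytes

982 × 1,000,000,000 = 982,000,000,000 bytes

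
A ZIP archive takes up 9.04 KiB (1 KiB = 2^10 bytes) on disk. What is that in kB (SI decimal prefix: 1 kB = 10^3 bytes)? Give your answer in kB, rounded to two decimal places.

9.04 KiB × 1,024 bytes/KiB = 9,256.96 bytes
1 kB = 1,000 bytes
9,256.96 / 1,000 = 9.26 kB

9.26 kB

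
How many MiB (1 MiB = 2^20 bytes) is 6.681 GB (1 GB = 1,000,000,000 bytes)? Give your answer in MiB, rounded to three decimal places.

6,371.498 MiB

6.681 GB = 6.681 × 10^9 bytes = 6,681,000,000 bytes
1 MiB = 2^20 bytes = 1,048,576 bytes
6,681,000,000 / 1,048,576 = 6,371.498 MiB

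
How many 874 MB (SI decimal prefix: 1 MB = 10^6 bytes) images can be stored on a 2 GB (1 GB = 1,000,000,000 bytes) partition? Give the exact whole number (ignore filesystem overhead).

2

Capacity: 2 GB = 2,000,000,000 bytes
Per item: 874 MB = 874,000,000 bytes
⌊2,000,000,000 / 874,000,000⌋ = 2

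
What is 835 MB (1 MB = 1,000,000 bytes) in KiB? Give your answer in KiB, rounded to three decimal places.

835 MB = 835 × 10^6 bytes = 835,000,000 bytes
1 KiB = 1,024 bytes
835,000,000 / 1,024 = 815,429.688 KiB

815,429.688 KiB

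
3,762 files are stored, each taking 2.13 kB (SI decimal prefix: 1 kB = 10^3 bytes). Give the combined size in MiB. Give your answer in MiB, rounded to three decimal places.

Total = 3,762 × 2.13 kB = 8013.06 kB
= 8013.06 × 1,000 bytes = 8,013,060 bytes
1 MiB = 1,048,576 bytes
8,013,060 / 1,048,576 = 7.642 MiB

7.642 MiB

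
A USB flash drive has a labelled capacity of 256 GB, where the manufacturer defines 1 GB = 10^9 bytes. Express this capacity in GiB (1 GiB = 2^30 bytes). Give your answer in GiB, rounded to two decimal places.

238.42 GiB

256 GB = 256 × 10^9 bytes = 256,000,000,000 bytes
1 GiB = 2^30 bytes = 1,073,741,824 bytes
256,000,000,000 / 1,073,741,824 = 238.42 GiB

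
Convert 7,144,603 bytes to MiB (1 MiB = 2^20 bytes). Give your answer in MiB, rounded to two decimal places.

6.81 MiB

7,144,603 bytes given.
1 MiB = 2^20 bytes = 1,048,576 bytes
7,144,603 / 1,048,576 = 6.81 MiB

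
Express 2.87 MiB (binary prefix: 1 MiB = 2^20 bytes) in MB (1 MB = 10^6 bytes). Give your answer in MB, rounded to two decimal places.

2.87 MiB × 1,048,576 bytes/MiB = 3,009,413.12 bytes
1 MB = 1,000,000 bytes
3,009,413.12 / 1,000,000 = 3.01 MB

3.01 MB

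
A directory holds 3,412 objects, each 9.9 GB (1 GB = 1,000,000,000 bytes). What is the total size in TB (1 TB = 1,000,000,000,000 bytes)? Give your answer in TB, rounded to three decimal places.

Total = 3,412 × 9.9 GB = 33778.8 GB
= 33778.8 × 1,000,000,000 bytes = 33,778,800,000,000 bytes
1 TB = 1,000,000,000,000 bytes
33,778,800,000,000 / 1,000,000,000,000 = 33.779 TB

33.779 TB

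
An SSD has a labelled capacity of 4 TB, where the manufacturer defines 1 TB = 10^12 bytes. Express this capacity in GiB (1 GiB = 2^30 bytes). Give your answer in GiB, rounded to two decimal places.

3,725.29 GiB

4 TB = 4 × 10^12 bytes = 4,000,000,000,000 bytes
1 GiB = 2^30 bytes = 1,073,741,824 bytes
4,000,000,000,000 / 1,073,741,824 = 3,725.29 GiB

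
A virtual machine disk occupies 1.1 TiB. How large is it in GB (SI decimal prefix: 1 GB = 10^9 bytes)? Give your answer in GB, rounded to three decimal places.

1,209.463 GB

1.1 TiB × 1,099,511,627,776 bytes/TiB = 1,209,462,790,553.6 bytes
1 GB = 10^9 bytes = 1,000,000,000 bytes
1,209,462,790,553.6 / 1,000,000,000 = 1,209.463 GB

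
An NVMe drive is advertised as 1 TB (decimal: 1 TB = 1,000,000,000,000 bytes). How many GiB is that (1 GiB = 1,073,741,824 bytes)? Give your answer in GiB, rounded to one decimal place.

1 TB = 1 × 10^12 bytes = 1,000,000,000,000 bytes
1 GiB = 1,073,741,824 bytes
1,000,000,000,000 / 1,073,741,824 = 931.3 GiB

931.3 GiB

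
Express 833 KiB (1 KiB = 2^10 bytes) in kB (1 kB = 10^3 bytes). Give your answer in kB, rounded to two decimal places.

833 KiB × 1,024 bytes/KiB = 852,992 bytes
1 kB = 1,000 bytes
852,992 / 1,000 = 852.99 kB

852.99 kB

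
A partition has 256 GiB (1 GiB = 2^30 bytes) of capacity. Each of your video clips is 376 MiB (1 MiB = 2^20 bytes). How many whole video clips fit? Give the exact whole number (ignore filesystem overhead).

697

Capacity: 256 GiB = 274,877,906,944 bytes
Per item: 376 MiB = 394,264,576 bytes
⌊274,877,906,944 / 394,264,576⌋ = 697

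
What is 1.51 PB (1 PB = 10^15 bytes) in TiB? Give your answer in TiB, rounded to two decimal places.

1,373.34 TiB

1.51 PB = 1.51 × 10^15 bytes = 1,510,000,000,000,000 bytes
1 TiB = 2^40 bytes = 1,099,511,627,776 bytes
1,510,000,000,000,000 / 1,099,511,627,776 = 1,373.34 TiB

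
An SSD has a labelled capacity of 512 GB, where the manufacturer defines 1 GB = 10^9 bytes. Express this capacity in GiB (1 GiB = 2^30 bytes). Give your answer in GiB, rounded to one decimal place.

512 GB = 512 × 10^9 bytes = 512,000,000,000 bytes
1 GiB = 1,073,741,824 bytes
512,000,000,000 / 1,073,741,824 = 476.8 GiB

476.8 GiB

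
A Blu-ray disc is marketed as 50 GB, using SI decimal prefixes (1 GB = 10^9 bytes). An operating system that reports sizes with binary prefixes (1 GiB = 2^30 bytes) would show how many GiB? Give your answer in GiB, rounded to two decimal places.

50 GB = 50 × 10^9 bytes = 50,000,000,000 bytes
1 GiB = 1,073,741,824 bytes
50,000,000,000 / 1,073,741,824 = 46.57 GiB

46.57 GiB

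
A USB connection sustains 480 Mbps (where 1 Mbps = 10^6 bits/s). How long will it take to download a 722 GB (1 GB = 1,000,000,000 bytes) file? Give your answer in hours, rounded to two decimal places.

3.34 hours

722 GB = 722,000,000,000 bytes = 5,776,000,000,000 bits
480 Mbps = 480,000,000 bits/s
time = 5,776,000,000,000 / 480,000,000 = 12,033.3333 s
12,033.3333 s / 3600 = 3.34 hours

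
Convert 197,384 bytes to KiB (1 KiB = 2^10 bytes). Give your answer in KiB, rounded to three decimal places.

192.758 KiB

197,384 bytes given.
1 KiB = 2^10 bytes = 1,024 bytes
197,384 / 1,024 = 192.758 KiB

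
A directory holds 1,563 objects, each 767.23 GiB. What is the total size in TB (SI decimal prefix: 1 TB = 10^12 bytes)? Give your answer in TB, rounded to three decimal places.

Total = 1,563 × 767.23 GiB = 1199180.49 GiB
= 1199180.49 × 1,073,741,824 bytes = 1,287,610,246,637,813.76 bytes
1 TB = 1,000,000,000,000 bytes
1,287,610,246,637,813.76 / 1,000,000,000,000 = 1,287.610 TB

1,287.610 TB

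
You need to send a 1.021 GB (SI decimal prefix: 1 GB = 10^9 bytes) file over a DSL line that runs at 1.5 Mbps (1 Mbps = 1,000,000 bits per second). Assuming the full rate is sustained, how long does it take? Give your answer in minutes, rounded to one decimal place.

1.021 GB = 1,021,000,000 bytes = 8,168,000,000 bits
1.5 Mbps = 1,500,000 bits/s
time = 8,168,000,000 / 1,500,000 = 5,445.33 s
5,445.33 s / 60 = 90.8 minutes

90.8 minutes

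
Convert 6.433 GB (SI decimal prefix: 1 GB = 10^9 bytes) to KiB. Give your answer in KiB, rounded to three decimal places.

6.433 GB = 6.433 × 10^9 bytes = 6,433,000,000 bytes
1 KiB = 2^10 bytes = 1,024 bytes
6,433,000,000 / 1,024 = 6,282,226.563 KiB

6,282,226.563 KiB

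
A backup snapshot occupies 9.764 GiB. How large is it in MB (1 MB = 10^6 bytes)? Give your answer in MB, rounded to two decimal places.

9.764 GiB × 1,073,741,824 bytes/GiB = 10,484,015,169.536 bytes
1 MB = 1,000,000 bytes
10,484,015,169.536 / 1,000,000 = 10,484.02 MB

10,484.02 MB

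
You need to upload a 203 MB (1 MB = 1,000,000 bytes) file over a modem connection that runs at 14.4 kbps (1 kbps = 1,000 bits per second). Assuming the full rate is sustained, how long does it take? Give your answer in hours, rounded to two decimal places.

31.33 hours

203 MB = 203,000,000 bytes = 1,624,000,000 bits
14.4 kbps = 14,400 bits/s
time = 1,624,000,000 / 14,400 = 112,777.7778 s
112,777.7778 s / 3600 = 31.33 hours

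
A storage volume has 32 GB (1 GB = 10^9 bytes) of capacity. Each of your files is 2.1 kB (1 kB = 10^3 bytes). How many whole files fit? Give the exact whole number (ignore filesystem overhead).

15,238,095

Capacity: 32 GB = 32,000,000,000 bytes
Per item: 2.1 kB = 2,100 bytes
⌊32,000,000,000 / 2,100⌋ = 15,238,095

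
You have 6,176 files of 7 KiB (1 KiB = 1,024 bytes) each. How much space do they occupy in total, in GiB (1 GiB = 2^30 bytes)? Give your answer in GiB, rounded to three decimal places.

0.041 GiB

Total = 6,176 × 7 KiB = 43,232 KiB
= 43,232 × 1,024 bytes = 44,269,568 bytes
1 GiB = 1,073,741,824 bytes
44,269,568 / 1,073,741,824 = 0.041 GiB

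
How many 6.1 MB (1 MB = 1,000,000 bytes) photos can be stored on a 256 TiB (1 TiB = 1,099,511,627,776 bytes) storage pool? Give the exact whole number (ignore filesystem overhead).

46,143,438

Capacity: 256 TiB = 281,474,976,710,656 bytes
Per item: 6.1 MB = 6,100,000 bytes
⌊281,474,976,710,656 / 6,100,000⌋ = 46,143,438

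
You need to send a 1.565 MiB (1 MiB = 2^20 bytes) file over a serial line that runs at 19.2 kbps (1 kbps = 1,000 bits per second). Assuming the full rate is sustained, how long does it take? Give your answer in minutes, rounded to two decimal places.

11.40 minutes

1.565 MiB = 1,641,021.44 bytes = 13,128,171.52 bits
19.2 kbps = 19,200 bits/s
time = 13,128,171.52 / 19,200 = 683.759 s
683.759 s / 60 = 11.40 minutes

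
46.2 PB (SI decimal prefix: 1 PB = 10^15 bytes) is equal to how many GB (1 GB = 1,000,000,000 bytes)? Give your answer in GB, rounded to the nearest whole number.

46,200,000 GB

46.2 PB × 1,000,000,000,000,000 bytes/PB = 46,200,000,000,000,000 bytes
1 GB = 1,000,000,000 bytes
46,200,000,000,000,000 / 1,000,000,000 = 46,200,000 GB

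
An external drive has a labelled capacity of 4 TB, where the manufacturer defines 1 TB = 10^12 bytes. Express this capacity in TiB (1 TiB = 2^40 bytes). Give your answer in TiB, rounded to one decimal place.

4 TB = 4 × 10^12 bytes = 4,000,000,000,000 bytes
1 TiB = 2^40 bytes = 1,099,511,627,776 bytes
4,000,000,000,000 / 1,099,511,627,776 = 3.6 TiB

3.6 TiB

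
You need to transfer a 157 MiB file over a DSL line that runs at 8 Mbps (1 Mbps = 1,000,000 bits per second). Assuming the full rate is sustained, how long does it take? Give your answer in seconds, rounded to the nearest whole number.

157 MiB = 164,626,432 bytes = 1,317,011,456 bits
8 Mbps = 8,000,000 bits/s
time = 1,317,011,456 / 8,000,000 = 165 s

165 seconds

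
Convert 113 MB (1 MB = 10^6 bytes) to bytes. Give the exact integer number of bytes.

113,000,000 bytes

113 × 1,000,000 = 113,000,000 bytes  (1 MB = 10^6 bytes)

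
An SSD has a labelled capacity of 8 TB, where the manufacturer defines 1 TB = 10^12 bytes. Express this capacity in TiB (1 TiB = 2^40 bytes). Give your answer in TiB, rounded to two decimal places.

7.28 TiB

8 TB = 8 × 10^12 bytes = 8,000,000,000,000 bytes
1 TiB = 2^40 bytes = 1,099,511,627,776 bytes
8,000,000,000,000 / 1,099,511,627,776 = 7.28 TiB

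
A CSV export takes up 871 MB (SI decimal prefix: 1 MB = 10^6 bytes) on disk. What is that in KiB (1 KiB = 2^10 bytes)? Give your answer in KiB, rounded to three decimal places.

850,585.938 KiB

871 MB = 871 × 10^6 bytes = 871,000,000 bytes
1 KiB = 2^10 bytes = 1,024 bytes
871,000,000 / 1,024 = 850,585.938 KiB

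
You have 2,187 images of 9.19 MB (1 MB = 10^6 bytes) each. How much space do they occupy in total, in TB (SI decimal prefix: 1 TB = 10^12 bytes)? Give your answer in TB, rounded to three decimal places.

0.020 TB

Total = 2,187 × 9.19 MB = 20098.53 MB
= 20098.53 × 1,000,000 bytes = 20,098,530,000 bytes
1 TB = 1,000,000,000,000 bytes
20,098,530,000 / 1,000,000,000,000 = 0.020 TB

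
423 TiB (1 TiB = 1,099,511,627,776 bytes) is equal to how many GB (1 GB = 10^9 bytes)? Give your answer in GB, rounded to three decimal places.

423 TiB = 423 × 2^40 bytes = 465,093,418,549,248 bytes
1 GB = 10^9 bytes = 1,000,000,000 bytes
465,093,418,549,248 / 1,000,000,000 = 465,093.419 GB

465,093.419 GB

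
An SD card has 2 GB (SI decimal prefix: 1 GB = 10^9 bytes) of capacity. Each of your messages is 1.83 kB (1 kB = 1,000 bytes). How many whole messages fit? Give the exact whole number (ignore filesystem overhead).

Capacity: 2 GB = 2,000,000,000 bytes
Per item: 1.83 kB = 1,830 bytes
⌊2,000,000,000 / 1,830⌋ = 1,092,896

1,092,896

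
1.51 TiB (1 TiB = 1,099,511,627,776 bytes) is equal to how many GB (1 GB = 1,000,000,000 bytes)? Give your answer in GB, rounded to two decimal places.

1,660.26 GB

1.51 TiB × 1,099,511,627,776 bytes/TiB = 1,660,262,557,941.76 bytes
1 GB = 1,000,000,000 bytes
1,660,262,557,941.76 / 1,000,000,000 = 1,660.26 GB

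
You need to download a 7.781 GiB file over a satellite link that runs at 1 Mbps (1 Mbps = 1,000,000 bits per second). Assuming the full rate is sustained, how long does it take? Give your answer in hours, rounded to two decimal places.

7.781 GiB = 8,354,785,132.544 bytes = 66,838,281,060.352 bits
1 Mbps = 1,000,000 bits/s
time = 66,838,281,060.352 / 1,000,000 = 66,838.2811 s
66,838.2811 s / 3600 = 18.57 hours

18.57 hours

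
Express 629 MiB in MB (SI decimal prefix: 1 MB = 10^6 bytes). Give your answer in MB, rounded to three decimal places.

659.554 MB

629 MiB = 629 × 2^20 bytes = 659,554,304 bytes
1 MB = 10^6 bytes = 1,000,000 bytes
659,554,304 / 1,000,000 = 659.554 MB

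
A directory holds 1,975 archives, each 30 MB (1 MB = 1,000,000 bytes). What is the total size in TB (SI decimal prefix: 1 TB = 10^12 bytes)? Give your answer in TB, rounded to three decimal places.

0.059 TB

Total = 1,975 × 30 MB = 59,250 MB
= 59,250 × 1,000,000 bytes = 59,250,000,000 bytes
1 TB = 1,000,000,000,000 bytes
59,250,000,000 / 1,000,000,000,000 = 0.059 TB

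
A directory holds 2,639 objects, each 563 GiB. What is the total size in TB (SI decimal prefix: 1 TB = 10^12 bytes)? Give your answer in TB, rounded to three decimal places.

1,595.319 TB

Total = 2,639 × 563 GiB = 1,485,757 GiB
= 1,485,757 × 1,073,741,824 bytes = 1,595,319,431,200,768 bytes
1 TB = 1,000,000,000,000 bytes
1,595,319,431,200,768 / 1,000,000,000,000 = 1,595.319 TB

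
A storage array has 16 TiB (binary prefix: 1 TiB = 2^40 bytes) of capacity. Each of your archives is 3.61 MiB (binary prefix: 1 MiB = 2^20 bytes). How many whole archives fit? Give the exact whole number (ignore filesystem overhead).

4,647,428

Capacity: 16 TiB = 17,592,186,044,416 bytes
Per item: 3.61 MiB = 3,785,359.36 bytes
⌊17,592,186,044,416 / 3,785,359.36⌋ = 4,647,428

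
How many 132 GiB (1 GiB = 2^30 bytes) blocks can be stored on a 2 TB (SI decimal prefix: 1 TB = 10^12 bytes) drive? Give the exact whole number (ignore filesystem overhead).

Capacity: 2 TB = 2,000,000,000,000 bytes
Per item: 132 GiB = 141,733,920,768 bytes
⌊2,000,000,000,000 / 141,733,920,768⌋ = 14

14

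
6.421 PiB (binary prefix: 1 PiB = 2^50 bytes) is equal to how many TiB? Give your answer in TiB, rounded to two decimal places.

6,575.10 TiB

6.421 PiB × 1,125,899,906,842,624 bytes/PiB = 7,229,403,301,836,488.704 bytes
1 TiB = 2^40 bytes = 1,099,511,627,776 bytes
7,229,403,301,836,488.704 / 1,099,511,627,776 = 6,575.10 TiB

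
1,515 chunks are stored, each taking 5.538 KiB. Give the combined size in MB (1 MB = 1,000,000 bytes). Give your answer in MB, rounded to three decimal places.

Total = 1,515 × 5.538 KiB = 8390.07 KiB
= 8390.07 × 1,024 bytes = 8,591,431.68 bytes
1 MB = 1,000,000 bytes
8,591,431.68 / 1,000,000 = 8.591 MB

8.591 MB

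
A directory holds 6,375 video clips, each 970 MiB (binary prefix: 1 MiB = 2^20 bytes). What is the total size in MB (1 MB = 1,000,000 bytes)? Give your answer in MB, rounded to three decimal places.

Total = 6,375 × 970 MiB = 6,183,750 MiB
= 6,183,750 × 1,048,576 bytes = 6,484,131,840,000 bytes
1 MB = 1,000,000 bytes
6,484,131,840,000 / 1,000,000 = 6,484,131.840 MB

6,484,131.840 MB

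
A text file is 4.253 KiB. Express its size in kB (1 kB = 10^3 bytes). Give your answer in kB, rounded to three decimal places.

4.253 KiB = 4.253 × 2^10 bytes = 4,355.072 bytes
1 kB = 1,000 bytes
4,355.072 / 1,000 = 4.355 kB

4.355 kB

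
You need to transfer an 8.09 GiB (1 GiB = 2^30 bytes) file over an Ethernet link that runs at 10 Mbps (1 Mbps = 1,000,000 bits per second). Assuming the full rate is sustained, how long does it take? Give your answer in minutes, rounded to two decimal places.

115.82 minutes

8.09 GiB = 8,686,571,356.16 bytes = 69,492,570,849.28 bits
10 Mbps = 10,000,000 bits/s
time = 69,492,570,849.28 / 10,000,000 = 6,949.257 s
6,949.257 s / 60 = 115.82 minutes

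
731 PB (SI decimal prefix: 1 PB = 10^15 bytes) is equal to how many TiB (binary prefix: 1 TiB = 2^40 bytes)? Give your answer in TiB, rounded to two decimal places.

664,840.63 TiB

731 PB = 731 × 10^15 bytes = 731,000,000,000,000,000 bytes
1 TiB = 2^40 bytes = 1,099,511,627,776 bytes
731,000,000,000,000,000 / 1,099,511,627,776 = 664,840.63 TiB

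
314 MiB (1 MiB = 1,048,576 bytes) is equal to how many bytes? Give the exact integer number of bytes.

329,252,864 bytes

314 × 1,048,576 = 329,252,864 bytes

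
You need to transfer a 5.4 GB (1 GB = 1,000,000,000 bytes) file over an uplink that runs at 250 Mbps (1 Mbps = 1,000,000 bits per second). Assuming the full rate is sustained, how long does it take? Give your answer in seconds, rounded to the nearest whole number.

5.4 GB = 5,400,000,000 bytes = 43,200,000,000 bits
250 Mbps = 250,000,000 bits/s
time = 43,200,000,000 / 250,000,000 = 173 s

173 seconds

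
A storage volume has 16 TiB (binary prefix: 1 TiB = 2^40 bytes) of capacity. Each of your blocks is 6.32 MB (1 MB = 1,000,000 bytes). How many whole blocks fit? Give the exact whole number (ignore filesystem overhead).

Capacity: 16 TiB = 17,592,186,044,416 bytes
Per item: 6.32 MB = 6,320,000 bytes
⌊17,592,186,044,416 / 6,320,000⌋ = 2,783,573

2,783,573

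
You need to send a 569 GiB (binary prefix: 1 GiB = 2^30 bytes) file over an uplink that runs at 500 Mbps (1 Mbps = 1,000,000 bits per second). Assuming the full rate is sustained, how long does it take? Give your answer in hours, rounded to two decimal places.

569 GiB = 610,959,097,856 bytes = 4,887,672,782,848 bits
500 Mbps = 500,000,000 bits/s
time = 4,887,672,782,848 / 500,000,000 = 9,775.3456 s
9,775.3456 s / 3600 = 2.72 hours

2.72 hours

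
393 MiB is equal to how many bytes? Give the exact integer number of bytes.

393 × 1,048,576 = 412,090,368 bytes

412,090,368 bytes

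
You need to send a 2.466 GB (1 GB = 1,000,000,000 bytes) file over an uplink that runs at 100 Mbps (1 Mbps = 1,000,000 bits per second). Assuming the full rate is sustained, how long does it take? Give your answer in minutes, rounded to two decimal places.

3.29 minutes

2.466 GB = 2,466,000,000 bytes = 19,728,000,000 bits
100 Mbps = 100,000,000 bits/s
time = 19,728,000,000 / 100,000,000 = 197.280 s
197.280 s / 60 = 3.29 minutes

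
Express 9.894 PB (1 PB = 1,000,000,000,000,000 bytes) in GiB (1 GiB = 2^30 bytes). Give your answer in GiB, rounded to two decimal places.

9,214,505.55 GiB

9.894 PB × 1,000,000,000,000,000 bytes/PB = 9,894,000,000,000,000 bytes
1 GiB = 1,073,741,824 bytes
9,894,000,000,000,000 / 1,073,741,824 = 9,214,505.55 GiB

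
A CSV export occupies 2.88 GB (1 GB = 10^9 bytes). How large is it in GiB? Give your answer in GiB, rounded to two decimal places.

2.88 GB × 1,000,000,000 bytes/GB = 2,880,000,000 bytes
1 GiB = 2^30 bytes = 1,073,741,824 bytes
2,880,000,000 / 1,073,741,824 = 2.68 GiB

2.68 GiB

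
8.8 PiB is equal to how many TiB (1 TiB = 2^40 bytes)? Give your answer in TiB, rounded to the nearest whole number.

8.8 PiB = 8.8 × 2^50 bytes = 9,907,919,180,215,091.2 bytes
1 TiB = 1,099,511,627,776 bytes
9,907,919,180,215,091.2 / 1,099,511,627,776 = 9,011 TiB

9,011 TiB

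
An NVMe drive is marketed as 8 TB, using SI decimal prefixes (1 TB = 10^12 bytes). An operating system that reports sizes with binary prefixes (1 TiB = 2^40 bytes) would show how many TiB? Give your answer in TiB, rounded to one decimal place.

7.3 TiB

8 TB = 8 × 10^12 bytes = 8,000,000,000,000 bytes
1 TiB = 2^40 bytes = 1,099,511,627,776 bytes
8,000,000,000,000 / 1,099,511,627,776 = 7.3 TiB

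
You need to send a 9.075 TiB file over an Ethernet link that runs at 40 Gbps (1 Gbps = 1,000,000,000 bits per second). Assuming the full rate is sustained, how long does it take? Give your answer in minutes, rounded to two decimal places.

9.075 TiB = 9,978,068,022,067.2 bytes = 79,824,544,176,537.6 bits
40 Gbps = 40,000,000,000 bits/s
time = 79,824,544,176,537.6 / 40,000,000,000 = 1,995.614 s
1,995.614 s / 60 = 33.26 minutes

33.26 minutes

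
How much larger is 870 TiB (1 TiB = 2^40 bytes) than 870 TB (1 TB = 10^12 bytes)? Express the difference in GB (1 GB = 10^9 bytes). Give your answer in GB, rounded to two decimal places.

86,575.12 GB

870 TiB = 870 × 1,099,511,627,776 = 956,575,116,165,120 bytes
870 TB = 870 × 1,000,000,000,000 = 870,000,000,000,000 bytes
difference = 86,575,116,165,120 bytes
86,575,116,165,120 / 1,000,000,000 = 86,575.12 GB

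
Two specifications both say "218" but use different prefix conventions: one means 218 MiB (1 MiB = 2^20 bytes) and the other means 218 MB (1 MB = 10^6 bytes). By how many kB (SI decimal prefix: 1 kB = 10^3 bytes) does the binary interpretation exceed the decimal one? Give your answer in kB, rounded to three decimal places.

10,589.568 kB

218 MiB = 218 × 1,048,576 = 228,589,568 bytes
218 MB = 218 × 1,000,000 = 218,000,000 bytes
difference = 10,589,568 bytes
10,589,568 / 1,000 = 10,589.568 kB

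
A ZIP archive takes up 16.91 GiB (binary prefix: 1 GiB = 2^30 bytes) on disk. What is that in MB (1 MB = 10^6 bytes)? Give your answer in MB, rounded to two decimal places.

16.91 GiB = 16.91 × 2^30 bytes = 18,156,974,243.84 bytes
1 MB = 1,000,000 bytes
18,156,974,243.84 / 1,000,000 = 18,156.97 MB

18,156.97 MB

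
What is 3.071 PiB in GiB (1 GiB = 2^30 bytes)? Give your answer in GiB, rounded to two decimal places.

3,220,176.90 GiB

3.071 PiB = 3.071 × 2^50 bytes = 3,457,638,613,913,698.304 bytes
1 GiB = 1,073,741,824 bytes
3,457,638,613,913,698.304 / 1,073,741,824 = 3,220,176.90 GiB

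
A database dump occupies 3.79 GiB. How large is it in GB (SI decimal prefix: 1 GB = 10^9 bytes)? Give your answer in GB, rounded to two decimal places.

4.07 GB

3.79 GiB = 3.79 × 2^30 bytes = 4,069,481,512.96 bytes
1 GB = 1,000,000,000 bytes
4,069,481,512.96 / 1,000,000,000 = 4.07 GB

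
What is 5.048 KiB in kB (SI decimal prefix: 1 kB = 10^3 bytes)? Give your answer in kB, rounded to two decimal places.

5.048 KiB = 5.048 × 2^10 bytes = 5,169.152 bytes
1 kB = 10^3 bytes = 1,000 bytes
5,169.152 / 1,000 = 5.17 kB

5.17 kB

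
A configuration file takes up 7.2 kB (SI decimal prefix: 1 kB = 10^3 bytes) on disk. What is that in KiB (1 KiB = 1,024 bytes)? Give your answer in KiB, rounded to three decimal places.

7.031 KiB

7.2 kB = 7.2 × 10^3 bytes = 7,200 bytes
1 KiB = 1,024 bytes
7,200 / 1,024 = 7.031 KiB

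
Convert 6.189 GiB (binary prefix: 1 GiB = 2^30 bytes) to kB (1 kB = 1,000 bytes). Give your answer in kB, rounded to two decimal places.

6,645,388.15 kB

6.189 GiB × 1,073,741,824 bytes/GiB = 6,645,388,148.736 bytes
1 kB = 1,000 bytes
6,645,388,148.736 / 1,000 = 6,645,388.15 kB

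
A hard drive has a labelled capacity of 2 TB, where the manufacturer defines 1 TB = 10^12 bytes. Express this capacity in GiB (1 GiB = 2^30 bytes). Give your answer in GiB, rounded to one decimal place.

2 TB = 2 × 10^12 bytes = 2,000,000,000,000 bytes
1 GiB = 1,073,741,824 bytes
2,000,000,000,000 / 1,073,741,824 = 1,862.6 GiB

1,862.6 GiB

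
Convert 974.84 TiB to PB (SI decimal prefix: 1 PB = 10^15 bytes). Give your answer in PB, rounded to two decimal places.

1.07 PB

974.84 TiB × 1,099,511,627,776 bytes/TiB = 1,071,847,915,221,155.84 bytes
1 PB = 10^15 bytes = 1,000,000,000,000,000 bytes
1,071,847,915,221,155.84 / 1,000,000,000,000,000 = 1.07 PB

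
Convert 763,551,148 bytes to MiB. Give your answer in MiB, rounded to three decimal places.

763,551,148 bytes given.
1 MiB = 2^20 bytes = 1,048,576 bytes
763,551,148 / 1,048,576 = 728.179 MiB

728.179 MiB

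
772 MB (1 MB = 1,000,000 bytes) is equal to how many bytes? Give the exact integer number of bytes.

772,000,000 bytes

772 × 1,000,000 = 772,000,000 bytes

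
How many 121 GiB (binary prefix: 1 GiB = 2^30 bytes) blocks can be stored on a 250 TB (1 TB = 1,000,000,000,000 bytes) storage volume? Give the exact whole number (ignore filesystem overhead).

1,924

Capacity: 250 TB = 250,000,000,000,000 bytes
Per item: 121 GiB = 129,922,760,704 bytes
⌊250,000,000,000,000 / 129,922,760,704⌋ = 1,924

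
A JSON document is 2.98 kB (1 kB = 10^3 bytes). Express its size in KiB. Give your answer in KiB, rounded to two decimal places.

2.91 KiB

2.98 kB = 2.98 × 10^3 bytes = 2,980 bytes
1 KiB = 2^10 bytes = 1,024 bytes
2,980 / 1,024 = 2.91 KiB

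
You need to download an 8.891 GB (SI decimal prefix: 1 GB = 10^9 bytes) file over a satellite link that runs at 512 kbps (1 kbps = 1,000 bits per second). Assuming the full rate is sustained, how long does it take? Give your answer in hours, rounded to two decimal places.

38.59 hours

8.891 GB = 8,891,000,000 bytes = 71,128,000,000 bits
512 kbps = 512,000 bits/s
time = 71,128,000,000 / 512,000 = 138,921.8750 s
138,921.8750 s / 3600 = 38.59 hours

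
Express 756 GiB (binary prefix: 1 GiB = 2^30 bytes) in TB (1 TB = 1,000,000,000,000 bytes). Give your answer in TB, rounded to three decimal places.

756 GiB = 756 × 2^30 bytes = 811,748,818,944 bytes
1 TB = 1,000,000,000,000 bytes
811,748,818,944 / 1,000,000,000,000 = 0.812 TB

0.812 TB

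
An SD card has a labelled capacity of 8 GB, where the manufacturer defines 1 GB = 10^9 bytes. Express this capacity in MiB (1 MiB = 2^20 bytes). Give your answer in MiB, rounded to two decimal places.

7,629.39 MiB

8 GB = 8 × 10^9 bytes = 8,000,000,000 bytes
1 MiB = 2^20 bytes = 1,048,576 bytes
8,000,000,000 / 1,048,576 = 7,629.39 MiB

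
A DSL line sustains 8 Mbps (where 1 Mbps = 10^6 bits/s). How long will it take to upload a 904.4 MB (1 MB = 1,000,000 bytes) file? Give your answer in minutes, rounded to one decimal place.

15.1 minutes

904.4 MB = 904,400,000 bytes = 7,235,200,000 bits
8 Mbps = 8,000,000 bits/s
time = 7,235,200,000 / 8,000,000 = 904.40 s
904.40 s / 60 = 15.1 minutes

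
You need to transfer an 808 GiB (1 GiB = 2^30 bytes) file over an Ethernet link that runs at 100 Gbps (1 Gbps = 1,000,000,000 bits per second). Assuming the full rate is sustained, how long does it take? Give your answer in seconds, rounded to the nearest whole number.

69 seconds

808 GiB = 867,583,393,792 bytes = 6,940,667,150,336 bits
100 Gbps = 100,000,000,000 bits/s
time = 6,940,667,150,336 / 100,000,000,000 = 69 s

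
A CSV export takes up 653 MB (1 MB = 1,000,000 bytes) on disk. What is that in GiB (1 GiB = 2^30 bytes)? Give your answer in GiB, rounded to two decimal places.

653 MB × 1,000,000 bytes/MB = 653,000,000 bytes
1 GiB = 2^30 bytes = 1,073,741,824 bytes
653,000,000 / 1,073,741,824 = 0.61 GiB

0.61 GiB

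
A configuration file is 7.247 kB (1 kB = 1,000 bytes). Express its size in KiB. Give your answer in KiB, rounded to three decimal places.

7.077 KiB

7.247 kB = 7.247 × 10^3 bytes = 7,247 bytes
1 KiB = 2^10 bytes = 1,024 bytes
7,247 / 1,024 = 7.077 KiB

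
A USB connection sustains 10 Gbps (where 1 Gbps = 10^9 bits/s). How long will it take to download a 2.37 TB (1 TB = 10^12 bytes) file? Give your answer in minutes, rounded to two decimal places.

31.60 minutes

2.37 TB = 2,370,000,000,000 bytes = 18,960,000,000,000 bits
10 Gbps = 10,000,000,000 bits/s
time = 18,960,000,000,000 / 10,000,000,000 = 1,896.000 s
1,896.000 s / 60 = 31.60 minutes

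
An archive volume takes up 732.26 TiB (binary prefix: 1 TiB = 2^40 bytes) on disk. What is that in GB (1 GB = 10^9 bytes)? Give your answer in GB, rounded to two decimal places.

805,128.38 GB

732.26 TiB × 1,099,511,627,776 bytes/TiB = 805,128,384,555,253.76 bytes
1 GB = 1,000,000,000 bytes
805,128,384,555,253.76 / 1,000,000,000 = 805,128.38 GB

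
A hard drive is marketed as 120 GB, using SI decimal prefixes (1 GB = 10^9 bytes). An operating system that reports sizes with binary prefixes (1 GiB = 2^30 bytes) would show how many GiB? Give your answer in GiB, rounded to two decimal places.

111.76 GiB

120 GB = 120 × 10^9 bytes = 120,000,000,000 bytes
1 GiB = 1,073,741,824 bytes
120,000,000,000 / 1,073,741,824 = 111.76 GiB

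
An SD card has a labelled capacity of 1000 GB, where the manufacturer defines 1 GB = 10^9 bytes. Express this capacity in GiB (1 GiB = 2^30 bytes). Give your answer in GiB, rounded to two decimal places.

1000 GB = 1000 × 10^9 bytes = 1,000,000,000,000 bytes
1 GiB = 1,073,741,824 bytes
1,000,000,000,000 / 1,073,741,824 = 931.32 GiB

931.32 GiB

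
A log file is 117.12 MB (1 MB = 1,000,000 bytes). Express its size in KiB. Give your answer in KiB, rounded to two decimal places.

114,375.00 KiB

117.12 MB = 117.12 × 10^6 bytes = 117,120,000 bytes
1 KiB = 2^10 bytes = 1,024 bytes
117,120,000 / 1,024 = 114,375.00 KiB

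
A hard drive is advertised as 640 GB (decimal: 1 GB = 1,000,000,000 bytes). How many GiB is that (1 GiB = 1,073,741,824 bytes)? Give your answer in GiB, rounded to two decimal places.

640 GB × 1,000,000,000 bytes/GB = 640,000,000,000 bytes
1 GiB = 2^30 bytes = 1,073,741,824 bytes
640,000,000,000 / 1,073,741,824 = 596.05 GiB

596.05 GiB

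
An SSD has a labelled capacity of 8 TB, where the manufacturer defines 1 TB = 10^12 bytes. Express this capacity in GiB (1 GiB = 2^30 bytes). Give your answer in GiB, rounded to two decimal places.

7,450.58 GiB

8 TB = 8 × 10^12 bytes = 8,000,000,000,000 bytes
1 GiB = 2^30 bytes = 1,073,741,824 bytes
8,000,000,000,000 / 1,073,741,824 = 7,450.58 GiB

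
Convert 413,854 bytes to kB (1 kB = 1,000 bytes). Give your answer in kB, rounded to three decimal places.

413,854 bytes given.
1 kB = 10^3 bytes = 1,000 bytes
413,854 / 1,000 = 413.854 kB

413.854 kB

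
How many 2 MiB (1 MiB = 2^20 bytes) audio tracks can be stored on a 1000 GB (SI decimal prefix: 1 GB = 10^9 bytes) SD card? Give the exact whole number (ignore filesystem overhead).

476,837

Capacity: 1000 GB = 1,000,000,000,000 bytes
Per item: 2 MiB = 2,097,152 bytes
⌊1,000,000,000,000 / 2,097,152⌋ = 476,837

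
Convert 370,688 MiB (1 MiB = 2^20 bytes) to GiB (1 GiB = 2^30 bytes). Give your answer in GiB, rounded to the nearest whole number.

370,688 MiB × 1,048,576 bytes/MiB = 388,694,540,288 bytes
1 GiB = 1,073,741,824 bytes
388,694,540,288 / 1,073,741,824 = 362 GiB

362 GiB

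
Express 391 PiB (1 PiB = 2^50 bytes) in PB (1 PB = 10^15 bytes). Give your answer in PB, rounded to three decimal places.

440.227 PB

391 PiB = 391 × 2^50 bytes = 440,226,863,575,465,984 bytes
1 PB = 10^15 bytes = 1,000,000,000,000,000 bytes
440,226,863,575,465,984 / 1,000,000,000,000,000 = 440.227 PB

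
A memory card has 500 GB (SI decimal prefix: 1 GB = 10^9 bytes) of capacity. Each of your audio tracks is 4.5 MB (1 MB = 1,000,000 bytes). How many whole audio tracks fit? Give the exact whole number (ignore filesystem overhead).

Capacity: 500 GB = 500,000,000,000 bytes
Per item: 4.5 MB = 4,500,000 bytes
⌊500,000,000,000 / 4,500,000⌋ = 111,111

111,111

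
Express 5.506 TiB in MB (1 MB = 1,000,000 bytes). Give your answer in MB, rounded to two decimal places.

5.506 TiB = 5.506 × 2^40 bytes = 6,053,911,022,534.656 bytes
1 MB = 1,000,000 bytes
6,053,911,022,534.656 / 1,000,000 = 6,053,911.02 MB

6,053,911.02 MB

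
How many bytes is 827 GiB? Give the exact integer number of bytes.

827 × 1,073,741,824 = 887,984,488,448 bytes

887,984,488,448 bytes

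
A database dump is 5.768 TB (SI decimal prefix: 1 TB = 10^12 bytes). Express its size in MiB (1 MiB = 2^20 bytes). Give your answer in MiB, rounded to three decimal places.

5,500,793.457 MiB

5.768 TB × 1,000,000,000,000 bytes/TB = 5,768,000,000,000 bytes
1 MiB = 1,048,576 bytes
5,768,000,000,000 / 1,048,576 = 5,500,793.457 MiB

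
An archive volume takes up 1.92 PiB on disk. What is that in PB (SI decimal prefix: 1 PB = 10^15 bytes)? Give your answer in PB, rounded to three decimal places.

1.92 PiB × 1,125,899,906,842,624 bytes/PiB = 2,161,727,821,137,838.08 bytes
1 PB = 1,000,000,000,000,000 bytes
2,161,727,821,137,838.08 / 1,000,000,000,000,000 = 2.162 PB

2.162 PB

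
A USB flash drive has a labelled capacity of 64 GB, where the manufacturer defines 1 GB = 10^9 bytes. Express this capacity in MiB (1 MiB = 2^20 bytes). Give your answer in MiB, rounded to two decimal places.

64 GB = 64 × 10^9 bytes = 64,000,000,000 bytes
1 MiB = 2^20 bytes = 1,048,576 bytes
64,000,000,000 / 1,048,576 = 61,035.16 MiB

61,035.16 MiB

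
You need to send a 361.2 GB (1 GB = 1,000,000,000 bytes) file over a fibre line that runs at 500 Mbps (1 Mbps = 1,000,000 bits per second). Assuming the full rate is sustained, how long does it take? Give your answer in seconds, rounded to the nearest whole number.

361.2 GB = 361,200,000,000 bytes = 2,889,600,000,000 bits
500 Mbps = 500,000,000 bits/s
time = 2,889,600,000,000 / 500,000,000 = 5,779 s

5,779 seconds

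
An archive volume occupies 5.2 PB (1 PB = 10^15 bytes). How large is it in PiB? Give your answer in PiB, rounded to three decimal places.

4.619 PiB

5.2 PB = 5.2 × 10^15 bytes = 5,200,000,000,000,000 bytes
1 PiB = 2^50 bytes = 1,125,899,906,842,624 bytes
5,200,000,000,000,000 / 1,125,899,906,842,624 = 4.619 PiB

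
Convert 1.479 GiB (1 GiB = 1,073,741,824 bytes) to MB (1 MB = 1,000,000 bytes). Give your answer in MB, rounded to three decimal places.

1.479 GiB = 1.479 × 2^30 bytes = 1,588,064,157.696 bytes
1 MB = 10^6 bytes = 1,000,000 bytes
1,588,064,157.696 / 1,000,000 = 1,588.064 MB

1,588.064 MB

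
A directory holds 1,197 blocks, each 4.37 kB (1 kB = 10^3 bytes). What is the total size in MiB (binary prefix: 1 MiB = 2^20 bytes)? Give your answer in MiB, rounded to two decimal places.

Total = 1,197 × 4.37 kB = 5230.89 kB
= 5230.89 × 1,000 bytes = 5,230,890 bytes
1 MiB = 1,048,576 bytes
5,230,890 / 1,048,576 = 4.99 MiB

4.99 MiB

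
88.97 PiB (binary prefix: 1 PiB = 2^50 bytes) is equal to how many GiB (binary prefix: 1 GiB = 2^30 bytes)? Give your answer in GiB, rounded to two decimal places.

93,291,806.72 GiB

88.97 PiB = 88.97 × 2^50 bytes = 100,171,314,711,788,257.28 bytes
1 GiB = 2^30 bytes = 1,073,741,824 bytes
100,171,314,711,788,257.28 / 1,073,741,824 = 93,291,806.72 GiB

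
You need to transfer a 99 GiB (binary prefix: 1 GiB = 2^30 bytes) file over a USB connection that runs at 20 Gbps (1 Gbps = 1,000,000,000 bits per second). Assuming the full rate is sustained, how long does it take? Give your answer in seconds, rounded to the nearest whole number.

99 GiB = 106,300,440,576 bytes = 850,403,524,608 bits
20 Gbps = 20,000,000,000 bits/s
time = 850,403,524,608 / 20,000,000,000 = 43 s

43 seconds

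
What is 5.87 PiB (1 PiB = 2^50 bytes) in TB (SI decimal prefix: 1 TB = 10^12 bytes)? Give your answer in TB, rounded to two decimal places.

6,609.03 TB

5.87 PiB = 5.87 × 2^50 bytes = 6,609,032,453,166,202.88 bytes
1 TB = 1,000,000,000,000 bytes
6,609,032,453,166,202.88 / 1,000,000,000,000 = 6,609.03 TB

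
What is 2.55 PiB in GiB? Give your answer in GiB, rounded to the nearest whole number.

2.55 PiB × 1,125,899,906,842,624 bytes/PiB = 2,871,044,762,448,691.2 bytes
1 GiB = 1,073,741,824 bytes
2,871,044,762,448,691.2 / 1,073,741,824 = 2,673,869 GiB

2,673,869 GiB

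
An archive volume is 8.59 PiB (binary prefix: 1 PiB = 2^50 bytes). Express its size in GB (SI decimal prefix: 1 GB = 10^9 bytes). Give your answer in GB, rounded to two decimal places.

9,671,480.20 GB

8.59 PiB × 1,125,899,906,842,624 bytes/PiB = 9,671,480,199,778,140.16 bytes
1 GB = 1,000,000,000 bytes
9,671,480,199,778,140.16 / 1,000,000,000 = 9,671,480.20 GB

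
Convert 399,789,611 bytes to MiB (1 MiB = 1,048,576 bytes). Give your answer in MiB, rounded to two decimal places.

399,789,611 bytes given.
1 MiB = 1,048,576 bytes
399,789,611 / 1,048,576 = 381.27 MiB

381.27 MiB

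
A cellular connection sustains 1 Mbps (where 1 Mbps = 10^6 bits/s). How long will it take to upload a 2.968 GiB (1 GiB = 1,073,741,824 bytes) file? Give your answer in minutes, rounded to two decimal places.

2.968 GiB = 3,186,865,733.632 bytes = 25,494,925,869.056 bits
1 Mbps = 1,000,000 bits/s
time = 25,494,925,869.056 / 1,000,000 = 25,494.926 s
25,494.926 s / 60 = 424.92 minutes

424.92 minutes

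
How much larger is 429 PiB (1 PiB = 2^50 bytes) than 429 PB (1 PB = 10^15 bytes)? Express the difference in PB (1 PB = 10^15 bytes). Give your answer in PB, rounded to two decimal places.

429 PiB = 429 × 1,125,899,906,842,624 = 483,011,060,035,485,696 bytes
429 PB = 429 × 1,000,000,000,000,000 = 429,000,000,000,000,000 bytes
difference = 54,011,060,035,485,696 bytes
54,011,060,035,485,696 / 1,000,000,000,000,000 = 54.01 PB

54.01 PB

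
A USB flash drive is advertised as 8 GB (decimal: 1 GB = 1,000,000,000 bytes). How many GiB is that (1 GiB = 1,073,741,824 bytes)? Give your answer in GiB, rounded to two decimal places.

7.45 GiB

8 GB × 1,000,000,000 bytes/GB = 8,000,000,000 bytes
1 GiB = 2^30 bytes = 1,073,741,824 bytes
8,000,000,000 / 1,073,741,824 = 7.45 GiB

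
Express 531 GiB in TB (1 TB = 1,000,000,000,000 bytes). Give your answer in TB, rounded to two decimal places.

0.57 TB

531 GiB × 1,073,741,824 bytes/GiB = 570,156,908,544 bytes
1 TB = 10^12 bytes = 1,000,000,000,000 bytes
570,156,908,544 / 1,000,000,000,000 = 0.57 TB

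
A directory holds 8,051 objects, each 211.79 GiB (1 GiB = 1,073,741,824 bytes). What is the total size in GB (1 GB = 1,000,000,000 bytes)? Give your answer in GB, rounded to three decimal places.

Total = 8,051 × 211.79 GiB = 1705121.29 GiB
= 1705121.29 × 1,073,741,824 bytes = 1,830,860,044,065,832.96 bytes
1 GB = 1,000,000,000 bytes
1,830,860,044,065,832.96 / 1,000,000,000 = 1,830,860.044 GB

1,830,860.044 GB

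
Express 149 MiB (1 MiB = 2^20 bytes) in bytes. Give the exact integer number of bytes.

156,237,824 bytes

149 × 1,048,576 = 156,237,824 bytes  (1 MiB = 2^20 bytes)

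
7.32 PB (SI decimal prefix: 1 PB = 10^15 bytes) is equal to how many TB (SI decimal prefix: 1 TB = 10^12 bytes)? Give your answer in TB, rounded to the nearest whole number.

7.32 PB × 1,000,000,000,000,000 bytes/PB = 7,320,000,000,000,000 bytes
1 TB = 1,000,000,000,000 bytes
7,320,000,000,000,000 / 1,000,000,000,000 = 7,320 TB

7,320 TB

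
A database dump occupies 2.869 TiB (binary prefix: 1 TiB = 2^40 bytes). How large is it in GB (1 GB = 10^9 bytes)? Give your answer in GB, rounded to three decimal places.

3,154.499 GB

2.869 TiB × 1,099,511,627,776 bytes/TiB = 3,154,498,860,089.344 bytes
1 GB = 10^9 bytes = 1,000,000,000 bytes
3,154,498,860,089.344 / 1,000,000,000 = 3,154.499 GB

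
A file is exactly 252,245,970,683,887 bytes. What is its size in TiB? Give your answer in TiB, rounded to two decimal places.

229.42 TiB

252,245,970,683,887 bytes given.
1 TiB = 2^40 bytes = 1,099,511,627,776 bytes
252,245,970,683,887 / 1,099,511,627,776 = 229.42 TiB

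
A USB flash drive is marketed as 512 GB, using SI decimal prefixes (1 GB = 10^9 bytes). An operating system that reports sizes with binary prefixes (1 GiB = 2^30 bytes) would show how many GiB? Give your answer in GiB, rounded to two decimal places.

476.84 GiB

512 GB = 512 × 10^9 bytes = 512,000,000,000 bytes
1 GiB = 1,073,741,824 bytes
512,000,000,000 / 1,073,741,824 = 476.84 GiB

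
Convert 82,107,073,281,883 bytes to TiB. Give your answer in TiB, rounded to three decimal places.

74.676 TiB

82,107,073,281,883 bytes given.
1 TiB = 1,099,511,627,776 bytes
82,107,073,281,883 / 1,099,511,627,776 = 74.676 TiB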